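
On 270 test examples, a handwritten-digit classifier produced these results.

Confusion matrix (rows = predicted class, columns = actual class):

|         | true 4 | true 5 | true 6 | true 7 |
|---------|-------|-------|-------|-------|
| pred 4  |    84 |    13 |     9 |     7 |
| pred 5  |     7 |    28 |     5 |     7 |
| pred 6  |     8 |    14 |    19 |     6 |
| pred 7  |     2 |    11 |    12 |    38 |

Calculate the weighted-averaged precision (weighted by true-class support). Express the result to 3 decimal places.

0.621

Per-class precision (TP/(TP+FP)):
  4: TP=84, FP=13+9+7=29 → 84/113 = 0.7434
  5: TP=28, FP=7+5+7=19 → 28/47 = 0.5957
  6: TP=19, FP=8+14+6=28 → 19/47 = 0.4043
  7: TP=38, FP=2+11+12=25 → 38/63 = 0.6032
Weighted-precision = Σ (supportᵢ/N)·precisionᵢ with N=270: (101/270)·0.7434 + (66/270)·0.5957 + (45/270)·0.4043 + (58/270)·0.6032 = 0.621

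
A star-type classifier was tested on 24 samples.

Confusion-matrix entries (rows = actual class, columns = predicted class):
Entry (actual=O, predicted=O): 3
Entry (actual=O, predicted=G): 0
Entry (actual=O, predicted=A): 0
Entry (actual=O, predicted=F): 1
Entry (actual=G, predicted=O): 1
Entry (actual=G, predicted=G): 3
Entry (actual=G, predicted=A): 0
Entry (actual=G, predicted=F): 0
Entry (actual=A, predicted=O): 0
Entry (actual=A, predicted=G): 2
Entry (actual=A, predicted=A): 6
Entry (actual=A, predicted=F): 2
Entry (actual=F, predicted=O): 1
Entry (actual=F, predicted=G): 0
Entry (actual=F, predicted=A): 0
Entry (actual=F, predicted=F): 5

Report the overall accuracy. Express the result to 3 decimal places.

0.708

Accuracy = trace / total = (3+3+6+5=17) / 24 = 17/24 = 0.708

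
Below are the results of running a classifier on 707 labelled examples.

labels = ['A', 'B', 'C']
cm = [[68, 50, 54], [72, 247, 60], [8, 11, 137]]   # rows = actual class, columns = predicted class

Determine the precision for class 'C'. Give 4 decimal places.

0.5458

Take TP from the diagonal, FP from the rest of the 'C' prediction marginal, FN from the rest of the 'C' actual marginal.
precision = TP/(TP+FP).
C: TP=137, FP=54+60=114 → 137/251 = 0.54582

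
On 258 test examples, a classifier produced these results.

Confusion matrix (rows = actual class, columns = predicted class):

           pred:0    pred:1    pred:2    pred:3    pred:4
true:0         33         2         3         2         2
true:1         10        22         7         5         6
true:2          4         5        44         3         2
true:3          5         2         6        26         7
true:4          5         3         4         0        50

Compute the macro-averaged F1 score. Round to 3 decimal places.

Per-class F1 score (2·TP/(2·TP+FP+FN)):
  0: TP=33, FP=10+4+5+5=24, FN=2+3+2+2=9 → 66/99 = 0.6667
  1: TP=22, FP=2+5+2+3=12, FN=10+7+5+6=28 → 44/84 = 0.5238
  2: TP=44, FP=3+7+6+4=20, FN=4+5+3+2=14 → 88/122 = 0.7213
  3: TP=26, FP=2+5+3+0=10, FN=5+2+6+7=20 → 52/82 = 0.6341
  4: TP=50, FP=2+6+2+7=17, FN=5+3+4+0=12 → 100/129 = 0.7752
Macro-F1 score = mean = (0.6667 + 0.5238 + 0.7213 + 0.6341 + 0.7752) / 5 = 0.664

0.664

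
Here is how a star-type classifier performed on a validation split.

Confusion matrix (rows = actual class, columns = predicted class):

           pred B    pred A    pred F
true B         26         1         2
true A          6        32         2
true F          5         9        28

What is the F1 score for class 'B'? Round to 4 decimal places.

Treat 'B' as positive and all other classes as negative.
F1 score = 2·TP/(2·TP+FP+FN).
B: TP=26, FP=6+5=11, FN=1+2=3 → 52/66 = 0.78788

0.7879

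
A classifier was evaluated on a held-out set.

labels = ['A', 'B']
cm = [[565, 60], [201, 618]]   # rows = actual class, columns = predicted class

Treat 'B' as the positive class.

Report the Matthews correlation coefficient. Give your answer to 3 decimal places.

MCC = (TP·TN − FP·FN) / √((TP+FP)(TP+FN)(TN+FP)(TN+FN))
Numerator = 618·565 − 60·201 = 337110
Denominator = √(678·819·625·766) = √265841257500 = 515597.9611
MCC = 337110 / 515597.9611 = 0.654

0.654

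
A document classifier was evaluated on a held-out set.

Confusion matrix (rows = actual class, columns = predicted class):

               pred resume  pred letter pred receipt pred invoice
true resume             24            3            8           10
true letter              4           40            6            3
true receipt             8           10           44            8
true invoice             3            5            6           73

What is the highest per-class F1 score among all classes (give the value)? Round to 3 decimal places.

0.807

Per-class F1 score (2·TP/(2·TP+FP+FN)):
  resume: TP=24, FP=4+8+3=15, FN=3+8+10=21 → 48/84 = 0.5714
  letter: TP=40, FP=3+10+5=18, FN=4+6+3=13 → 80/111 = 0.7207
  receipt: TP=44, FP=8+6+6=20, FN=8+10+8=26 → 88/134 = 0.6567
  invoice: TP=73, FP=10+3+8=21, FN=3+5+6=14 → 146/181 = 0.8066
Highest is class 'invoice' with F1 score = 0.807.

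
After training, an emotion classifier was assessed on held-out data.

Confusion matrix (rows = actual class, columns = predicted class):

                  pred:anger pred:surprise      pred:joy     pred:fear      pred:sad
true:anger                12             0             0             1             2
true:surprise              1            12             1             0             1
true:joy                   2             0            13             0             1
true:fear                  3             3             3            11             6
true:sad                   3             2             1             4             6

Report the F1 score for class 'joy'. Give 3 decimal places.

0.765

Take TP from the diagonal, FP from the rest of the 'joy' prediction marginal, FN from the rest of the 'joy' actual marginal.
F1 score = 2·TP/(2·TP+FP+FN).
joy: TP=13, FP=0+1+3+1=5, FN=2+0+0+1=3 → 26/34 = 0.7647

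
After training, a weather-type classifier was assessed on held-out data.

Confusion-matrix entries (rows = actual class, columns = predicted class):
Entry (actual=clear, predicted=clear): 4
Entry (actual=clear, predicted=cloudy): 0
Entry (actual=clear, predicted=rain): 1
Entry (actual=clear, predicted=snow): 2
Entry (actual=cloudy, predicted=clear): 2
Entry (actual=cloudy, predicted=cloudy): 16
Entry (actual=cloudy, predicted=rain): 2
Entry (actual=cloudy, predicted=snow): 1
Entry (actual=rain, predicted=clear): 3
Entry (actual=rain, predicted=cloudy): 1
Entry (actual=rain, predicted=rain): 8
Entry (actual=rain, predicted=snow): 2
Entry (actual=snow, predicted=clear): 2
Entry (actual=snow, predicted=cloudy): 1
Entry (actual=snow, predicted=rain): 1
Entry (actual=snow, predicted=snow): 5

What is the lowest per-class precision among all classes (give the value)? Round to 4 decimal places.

Per-class precision (TP/(TP+FP)):
  clear: TP=4, FP=2+3+2=7 → 4/11 = 0.36364
  cloudy: TP=16, FP=0+1+1=2 → 16/18 = 0.88889
  rain: TP=8, FP=1+2+1=4 → 8/12 = 0.66667
  snow: TP=5, FP=2+1+2=5 → 5/10 = 0.50000
Lowest is class 'clear' with precision = 0.3636.

0.3636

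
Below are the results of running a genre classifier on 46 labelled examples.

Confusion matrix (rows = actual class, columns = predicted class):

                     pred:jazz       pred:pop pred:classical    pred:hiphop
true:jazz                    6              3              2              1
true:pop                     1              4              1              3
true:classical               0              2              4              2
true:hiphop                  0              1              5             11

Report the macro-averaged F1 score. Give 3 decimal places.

0.525

Per-class F1 score (2·TP/(2·TP+FP+FN)):
  jazz: TP=6, FP=1+0+0=1, FN=3+2+1=6 → 12/19 = 0.6316
  pop: TP=4, FP=3+2+1=6, FN=1+1+3=5 → 8/19 = 0.4211
  classical: TP=4, FP=2+1+5=8, FN=0+2+2=4 → 8/20 = 0.4000
  hiphop: TP=11, FP=1+3+2=6, FN=0+1+5=6 → 22/34 = 0.6471
Macro-F1 score = mean = (0.6316 + 0.4211 + 0.4000 + 0.6471) / 4 = 0.525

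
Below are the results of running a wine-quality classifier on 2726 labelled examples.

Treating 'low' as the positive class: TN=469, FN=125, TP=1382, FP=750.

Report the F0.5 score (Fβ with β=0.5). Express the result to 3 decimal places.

0.689

Fβ = (1+β²)·TP / ((1+β²)·TP + β²·FN + FP), with β²=1/4
= 1.25·1382 / (1.25·1382 + 0.25·125 + 750) = 0.689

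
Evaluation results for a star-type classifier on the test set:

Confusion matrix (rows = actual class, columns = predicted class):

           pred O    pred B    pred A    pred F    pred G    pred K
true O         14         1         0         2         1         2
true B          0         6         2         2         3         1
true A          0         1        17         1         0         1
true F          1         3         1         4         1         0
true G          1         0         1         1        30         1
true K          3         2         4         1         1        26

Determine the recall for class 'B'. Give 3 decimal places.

0.429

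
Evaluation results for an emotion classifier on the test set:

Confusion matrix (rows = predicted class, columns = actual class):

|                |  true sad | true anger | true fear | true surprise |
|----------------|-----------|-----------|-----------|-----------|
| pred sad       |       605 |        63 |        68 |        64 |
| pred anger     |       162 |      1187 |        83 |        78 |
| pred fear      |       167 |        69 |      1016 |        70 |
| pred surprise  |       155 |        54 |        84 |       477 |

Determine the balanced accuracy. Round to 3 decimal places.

0.731

Balanced accuracy = mean of per-class recall.
  sad: recall = 605/1089 = 0.5556
  anger: recall = 1187/1373 = 0.8645
  fear: recall = 1016/1251 = 0.8122
  surprise: recall = 477/689 = 0.6923
Mean = (0.5556 + 0.8645 + 0.8122 + 0.6923) / 4 = 0.731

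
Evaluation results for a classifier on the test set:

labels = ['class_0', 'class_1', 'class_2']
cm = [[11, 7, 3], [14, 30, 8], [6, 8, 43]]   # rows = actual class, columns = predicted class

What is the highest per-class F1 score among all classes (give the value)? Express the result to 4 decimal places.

0.7748

Per-class F1 score (2·TP/(2·TP+FP+FN)):
  class_0: TP=11, FP=14+6=20, FN=7+3=10 → 22/52 = 0.42308
  class_1: TP=30, FP=7+8=15, FN=14+8=22 → 60/97 = 0.61856
  class_2: TP=43, FP=3+8=11, FN=6+8=14 → 86/111 = 0.77477
Highest is class 'class_2' with F1 score = 0.7748.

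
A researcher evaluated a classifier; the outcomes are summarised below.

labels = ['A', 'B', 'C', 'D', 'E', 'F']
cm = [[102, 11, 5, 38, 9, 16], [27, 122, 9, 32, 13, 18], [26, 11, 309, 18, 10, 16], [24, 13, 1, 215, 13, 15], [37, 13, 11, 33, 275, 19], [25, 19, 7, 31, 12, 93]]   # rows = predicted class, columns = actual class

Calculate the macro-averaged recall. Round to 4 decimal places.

0.6520

Per-class recall (TP/(TP+FN)):
  A: TP=102, FN=27+26+24+37+25=139 → 102/241 = 0.42324
  B: TP=122, FN=11+11+13+13+19=67 → 122/189 = 0.64550
  C: TP=309, FN=5+9+1+11+7=33 → 309/342 = 0.90351
  D: TP=215, FN=38+32+18+33+31=152 → 215/367 = 0.58583
  E: TP=275, FN=9+13+10+13+12=57 → 275/332 = 0.82831
  F: TP=93, FN=16+18+16+15+19=84 → 93/177 = 0.52542
Macro-recall = mean = (0.42324 + 0.64550 + 0.90351 + 0.58583 + 0.82831 + 0.52542) / 6 = 0.6520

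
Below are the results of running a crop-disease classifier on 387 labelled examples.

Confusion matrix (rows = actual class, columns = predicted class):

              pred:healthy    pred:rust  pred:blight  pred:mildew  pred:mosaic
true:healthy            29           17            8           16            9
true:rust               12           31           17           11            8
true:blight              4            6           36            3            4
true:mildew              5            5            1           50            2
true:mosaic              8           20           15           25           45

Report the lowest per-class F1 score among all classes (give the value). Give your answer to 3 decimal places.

Per-class F1 score (2·TP/(2·TP+FP+FN)):
  healthy: TP=29, FP=12+4+5+8=29, FN=17+8+16+9=50 → 58/137 = 0.4234
  rust: TP=31, FP=17+6+5+20=48, FN=12+17+11+8=48 → 62/158 = 0.3924
  blight: TP=36, FP=8+17+1+15=41, FN=4+6+3+4=17 → 72/130 = 0.5538
  mildew: TP=50, FP=16+11+3+25=55, FN=5+5+1+2=13 → 100/168 = 0.5952
  mosaic: TP=45, FP=9+8+4+2=23, FN=8+20+15+25=68 → 90/181 = 0.4972
Lowest is class 'rust' with F1 score = 0.392.

0.392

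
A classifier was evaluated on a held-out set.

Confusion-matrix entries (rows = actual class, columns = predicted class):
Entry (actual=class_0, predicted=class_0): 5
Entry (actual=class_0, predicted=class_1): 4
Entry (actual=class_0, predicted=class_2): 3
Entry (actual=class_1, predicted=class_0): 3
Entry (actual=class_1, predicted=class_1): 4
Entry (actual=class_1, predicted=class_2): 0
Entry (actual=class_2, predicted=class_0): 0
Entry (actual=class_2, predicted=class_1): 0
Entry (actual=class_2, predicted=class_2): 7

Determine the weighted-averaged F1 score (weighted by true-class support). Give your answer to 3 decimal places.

Per-class F1 score (2·TP/(2·TP+FP+FN)):
  class_0: TP=5, FP=3+0=3, FN=4+3=7 → 10/20 = 0.5000
  class_1: TP=4, FP=4+0=4, FN=3+0=3 → 8/15 = 0.5333
  class_2: TP=7, FP=3+0=3, FN=0+0=0 → 14/17 = 0.8235
Weighted-F1 score = Σ (supportᵢ/N)·F1 scoreᵢ with N=26: (12/26)·0.5000 + (7/26)·0.5333 + (7/26)·0.8235 = 0.596

0.596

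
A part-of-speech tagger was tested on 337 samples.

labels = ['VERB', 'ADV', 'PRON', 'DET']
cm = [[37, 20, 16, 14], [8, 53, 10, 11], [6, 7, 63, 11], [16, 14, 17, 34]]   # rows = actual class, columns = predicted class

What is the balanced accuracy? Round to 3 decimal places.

Balanced accuracy = mean of per-class recall.
  VERB: recall = 37/87 = 0.4253
  ADV: recall = 53/82 = 0.6463
  PRON: recall = 63/87 = 0.7241
  DET: recall = 34/81 = 0.4198
Mean = (0.4253 + 0.6463 + 0.7241 + 0.4198) / 4 = 0.554

0.554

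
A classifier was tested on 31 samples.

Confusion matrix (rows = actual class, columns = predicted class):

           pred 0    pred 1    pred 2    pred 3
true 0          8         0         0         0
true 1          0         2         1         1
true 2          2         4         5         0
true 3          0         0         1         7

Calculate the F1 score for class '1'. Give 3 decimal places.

One-vs-rest for '1': TP = diagonal; FP = other classes predicted '1'; FN = '1' predicted as other.
F1 score = 2·TP/(2·TP+FP+FN).
1: TP=2, FP=0+4+0=4, FN=0+1+1=2 → 4/10 = 0.4000

0.400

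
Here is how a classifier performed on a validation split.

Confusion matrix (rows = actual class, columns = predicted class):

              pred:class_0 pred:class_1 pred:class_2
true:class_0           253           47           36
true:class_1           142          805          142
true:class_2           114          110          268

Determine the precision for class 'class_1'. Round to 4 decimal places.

0.8368

Take TP from the diagonal, FP from the rest of the 'class_1' prediction marginal, FN from the rest of the 'class_1' actual marginal.
precision = TP/(TP+FP).
class_1: TP=805, FP=47+110=157 → 805/962 = 0.83680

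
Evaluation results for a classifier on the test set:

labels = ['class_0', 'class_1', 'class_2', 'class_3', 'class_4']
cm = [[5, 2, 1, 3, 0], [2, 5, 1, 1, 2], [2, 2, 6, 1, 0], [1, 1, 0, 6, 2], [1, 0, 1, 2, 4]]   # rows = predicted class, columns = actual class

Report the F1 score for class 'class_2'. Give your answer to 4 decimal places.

0.6000

One-vs-rest for 'class_2': TP = diagonal; FP = other classes predicted 'class_2'; FN = 'class_2' predicted as other.
F1 score = 2·TP/(2·TP+FP+FN).
class_2: TP=6, FP=2+2+1+0=5, FN=1+1+0+1=3 → 12/20 = 0.60000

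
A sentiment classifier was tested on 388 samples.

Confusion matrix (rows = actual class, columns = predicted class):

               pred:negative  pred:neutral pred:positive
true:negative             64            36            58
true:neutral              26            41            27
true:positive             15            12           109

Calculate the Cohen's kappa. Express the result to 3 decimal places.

Observed agreement pₒ = trace/N = 214/388 = 0.5515
Expected agreement pₑ = Σ (rowᵢ·colᵢ)/N² = (158·105 + 94·89 + 136·194)/388² = 0.3410
κ = (pₒ − pₑ)/(1 − pₑ) = (0.5515 − 0.3410)/(1 − 0.3410) = 0.319

0.319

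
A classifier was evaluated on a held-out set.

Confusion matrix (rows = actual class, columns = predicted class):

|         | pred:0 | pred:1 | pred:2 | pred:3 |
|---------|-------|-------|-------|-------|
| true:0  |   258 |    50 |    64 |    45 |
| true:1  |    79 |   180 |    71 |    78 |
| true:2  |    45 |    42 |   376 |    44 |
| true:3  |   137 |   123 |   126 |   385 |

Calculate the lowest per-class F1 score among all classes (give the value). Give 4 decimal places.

Per-class F1 score (2·TP/(2·TP+FP+FN)):
  0: TP=258, FP=79+45+137=261, FN=50+64+45=159 → 516/936 = 0.55128
  1: TP=180, FP=50+42+123=215, FN=79+71+78=228 → 360/803 = 0.44832
  2: TP=376, FP=64+71+126=261, FN=45+42+44=131 → 752/1144 = 0.65734
  3: TP=385, FP=45+78+44=167, FN=137+123+126=386 → 770/1323 = 0.58201
Lowest is class '1' with F1 score = 0.4483.

0.4483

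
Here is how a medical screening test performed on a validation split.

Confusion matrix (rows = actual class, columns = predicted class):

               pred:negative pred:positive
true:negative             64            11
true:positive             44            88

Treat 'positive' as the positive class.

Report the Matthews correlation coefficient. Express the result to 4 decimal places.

0.5004

MCC = (TP·TN − FP·FN) / √((TP+FP)(TP+FN)(TN+FP)(TN+FN))
Numerator = 88·64 − 11·44 = 5148
Denominator = √(99·132·75·108) = √105850800 = 10288.3818
MCC = 5148 / 10288.3818 = 0.5004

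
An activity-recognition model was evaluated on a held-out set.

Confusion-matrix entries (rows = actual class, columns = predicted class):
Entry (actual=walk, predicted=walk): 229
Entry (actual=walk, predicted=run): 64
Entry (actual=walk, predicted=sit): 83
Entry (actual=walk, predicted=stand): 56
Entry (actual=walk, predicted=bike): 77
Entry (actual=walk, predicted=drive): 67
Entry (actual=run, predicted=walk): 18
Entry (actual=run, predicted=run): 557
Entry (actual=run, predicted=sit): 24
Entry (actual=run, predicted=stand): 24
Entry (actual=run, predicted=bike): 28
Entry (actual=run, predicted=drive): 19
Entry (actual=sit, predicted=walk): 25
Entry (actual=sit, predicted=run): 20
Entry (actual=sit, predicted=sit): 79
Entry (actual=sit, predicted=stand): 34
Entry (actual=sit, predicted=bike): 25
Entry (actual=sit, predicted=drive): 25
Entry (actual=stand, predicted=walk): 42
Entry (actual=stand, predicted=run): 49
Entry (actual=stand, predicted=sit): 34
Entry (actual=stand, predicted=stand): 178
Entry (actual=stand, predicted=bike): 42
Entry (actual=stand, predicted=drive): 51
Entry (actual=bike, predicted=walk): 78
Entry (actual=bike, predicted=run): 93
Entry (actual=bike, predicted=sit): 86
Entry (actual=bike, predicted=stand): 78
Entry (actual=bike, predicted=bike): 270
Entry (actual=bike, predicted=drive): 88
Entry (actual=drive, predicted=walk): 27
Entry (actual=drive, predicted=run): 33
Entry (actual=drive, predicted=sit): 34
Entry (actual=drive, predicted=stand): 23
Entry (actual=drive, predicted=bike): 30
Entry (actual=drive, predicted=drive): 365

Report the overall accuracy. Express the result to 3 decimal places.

0.549

Accuracy = trace / total = (229+557+79+178+270+365=1678) / 3055 = 1678/3055 = 0.549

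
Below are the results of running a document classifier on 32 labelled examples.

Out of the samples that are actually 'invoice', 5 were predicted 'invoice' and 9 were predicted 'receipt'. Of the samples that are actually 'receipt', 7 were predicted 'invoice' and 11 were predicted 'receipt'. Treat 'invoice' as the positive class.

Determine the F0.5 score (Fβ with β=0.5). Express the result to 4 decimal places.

0.4032

Fβ = (1+β²)·TP / ((1+β²)·TP + β²·FN + FP), with β²=1/4
= 1.25·5 / (1.25·5 + 0.25·9 + 7) = 0.4032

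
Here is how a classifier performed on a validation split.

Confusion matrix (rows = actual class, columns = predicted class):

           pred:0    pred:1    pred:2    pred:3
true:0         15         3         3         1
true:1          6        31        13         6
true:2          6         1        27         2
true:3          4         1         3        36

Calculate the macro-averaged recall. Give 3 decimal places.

Per-class recall (TP/(TP+FN)):
  0: TP=15, FN=3+3+1=7 → 15/22 = 0.6818
  1: TP=31, FN=6+13+6=25 → 31/56 = 0.5536
  2: TP=27, FN=6+1+2=9 → 27/36 = 0.7500
  3: TP=36, FN=4+1+3=8 → 36/44 = 0.8182
Macro-recall = mean = (0.6818 + 0.5536 + 0.7500 + 0.8182) / 4 = 0.701

0.701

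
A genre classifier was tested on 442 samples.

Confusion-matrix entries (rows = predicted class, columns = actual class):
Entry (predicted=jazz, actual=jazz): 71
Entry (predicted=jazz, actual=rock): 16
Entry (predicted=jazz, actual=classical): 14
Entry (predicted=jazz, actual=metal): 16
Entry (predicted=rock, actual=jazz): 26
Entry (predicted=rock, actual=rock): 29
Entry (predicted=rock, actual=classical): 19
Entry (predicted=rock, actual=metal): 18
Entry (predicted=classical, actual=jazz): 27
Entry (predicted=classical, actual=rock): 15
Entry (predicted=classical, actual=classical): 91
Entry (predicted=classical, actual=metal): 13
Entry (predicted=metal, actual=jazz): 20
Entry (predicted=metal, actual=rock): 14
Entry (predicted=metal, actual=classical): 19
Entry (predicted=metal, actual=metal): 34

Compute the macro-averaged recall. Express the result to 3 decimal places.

Per-class recall (TP/(TP+FN)):
  jazz: TP=71, FN=26+27+20=73 → 71/144 = 0.4931
  rock: TP=29, FN=16+15+14=45 → 29/74 = 0.3919
  classical: TP=91, FN=14+19+19=52 → 91/143 = 0.6364
  metal: TP=34, FN=16+18+13=47 → 34/81 = 0.4198
Macro-recall = mean = (0.4931 + 0.3919 + 0.6364 + 0.4198) / 4 = 0.485

0.485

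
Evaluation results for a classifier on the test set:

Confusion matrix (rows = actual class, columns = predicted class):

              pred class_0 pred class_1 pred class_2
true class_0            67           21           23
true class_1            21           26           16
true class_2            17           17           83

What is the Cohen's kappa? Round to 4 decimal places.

0.3884

Observed agreement pₒ = trace/N = 176/291 = 0.60481
Expected agreement pₑ = Σ (rowᵢ·colᵢ)/N² = (111·105 + 63·64 + 117·122)/291² = 0.35381
κ = (pₒ − pₑ)/(1 − pₑ) = (0.60481 − 0.35381)/(1 − 0.35381) = 0.3884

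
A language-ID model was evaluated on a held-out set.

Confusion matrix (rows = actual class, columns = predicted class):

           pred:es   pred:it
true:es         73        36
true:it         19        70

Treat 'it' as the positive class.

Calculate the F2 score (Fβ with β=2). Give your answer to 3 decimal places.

0.758

Fβ = (1+β²)·TP / ((1+β²)·TP + β²·FN + FP), with β²=4
= 5·70 / (5·70 + 4·19 + 36) = 0.758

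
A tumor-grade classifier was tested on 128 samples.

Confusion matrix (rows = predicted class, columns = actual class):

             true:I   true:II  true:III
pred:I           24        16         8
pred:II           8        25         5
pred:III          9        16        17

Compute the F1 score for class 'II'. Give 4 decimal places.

Take TP from the diagonal, FP from the rest of the 'II' prediction marginal, FN from the rest of the 'II' actual marginal.
F1 score = 2·TP/(2·TP+FP+FN).
II: TP=25, FP=8+5=13, FN=16+16=32 → 50/95 = 0.52632

0.5263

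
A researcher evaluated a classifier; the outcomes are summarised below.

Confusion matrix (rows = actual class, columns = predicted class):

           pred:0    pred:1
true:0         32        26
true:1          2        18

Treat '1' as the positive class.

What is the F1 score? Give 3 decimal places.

Precision = TP/(TP+FP) = 18/44 = 0.4091
Recall = TP/(TP+FN) = 18/20 = 0.9000
F1 = 2·TP/(2·TP+FP+FN) = 36/64 = 0.563

0.563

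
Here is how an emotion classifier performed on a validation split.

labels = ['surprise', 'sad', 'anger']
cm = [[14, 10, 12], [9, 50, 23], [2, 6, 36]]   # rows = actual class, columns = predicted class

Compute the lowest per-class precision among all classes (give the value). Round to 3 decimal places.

0.507

Per-class precision (TP/(TP+FP)):
  surprise: TP=14, FP=9+2=11 → 14/25 = 0.5600
  sad: TP=50, FP=10+6=16 → 50/66 = 0.7576
  anger: TP=36, FP=12+23=35 → 36/71 = 0.5070
Lowest is class 'anger' with precision = 0.507.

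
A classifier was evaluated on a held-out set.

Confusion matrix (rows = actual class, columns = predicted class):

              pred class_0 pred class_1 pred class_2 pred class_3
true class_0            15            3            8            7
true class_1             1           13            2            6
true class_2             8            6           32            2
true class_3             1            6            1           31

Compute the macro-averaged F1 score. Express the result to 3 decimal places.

0.617

Per-class F1 score (2·TP/(2·TP+FP+FN)):
  class_0: TP=15, FP=1+8+1=10, FN=3+8+7=18 → 30/58 = 0.5172
  class_1: TP=13, FP=3+6+6=15, FN=1+2+6=9 → 26/50 = 0.5200
  class_2: TP=32, FP=8+2+1=11, FN=8+6+2=16 → 64/91 = 0.7033
  class_3: TP=31, FP=7+6+2=15, FN=1+6+1=8 → 62/85 = 0.7294
Macro-F1 score = mean = (0.5172 + 0.5200 + 0.7033 + 0.7294) / 4 = 0.617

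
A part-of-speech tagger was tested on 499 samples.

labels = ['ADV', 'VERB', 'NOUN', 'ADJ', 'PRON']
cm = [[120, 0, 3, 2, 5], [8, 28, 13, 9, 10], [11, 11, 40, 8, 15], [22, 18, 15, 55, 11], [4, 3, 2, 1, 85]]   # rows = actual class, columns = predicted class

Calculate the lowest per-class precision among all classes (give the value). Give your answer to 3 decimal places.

0.467

Per-class precision (TP/(TP+FP)):
  ADV: TP=120, FP=8+11+22+4=45 → 120/165 = 0.7273
  VERB: TP=28, FP=0+11+18+3=32 → 28/60 = 0.4667
  NOUN: TP=40, FP=3+13+15+2=33 → 40/73 = 0.5479
  ADJ: TP=55, FP=2+9+8+1=20 → 55/75 = 0.7333
  PRON: TP=85, FP=5+10+15+11=41 → 85/126 = 0.6746
Lowest is class 'VERB' with precision = 0.467.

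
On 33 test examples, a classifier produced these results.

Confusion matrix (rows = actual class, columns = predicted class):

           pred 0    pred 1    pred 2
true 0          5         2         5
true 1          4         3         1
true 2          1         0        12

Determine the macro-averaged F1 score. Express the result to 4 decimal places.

Per-class F1 score (2·TP/(2·TP+FP+FN)):
  0: TP=5, FP=4+1=5, FN=2+5=7 → 10/22 = 0.45455
  1: TP=3, FP=2+0=2, FN=4+1=5 → 6/13 = 0.46154
  2: TP=12, FP=5+1=6, FN=1+0=1 → 24/31 = 0.77419
Macro-F1 score = mean = (0.45455 + 0.46154 + 0.77419) / 3 = 0.5634

0.5634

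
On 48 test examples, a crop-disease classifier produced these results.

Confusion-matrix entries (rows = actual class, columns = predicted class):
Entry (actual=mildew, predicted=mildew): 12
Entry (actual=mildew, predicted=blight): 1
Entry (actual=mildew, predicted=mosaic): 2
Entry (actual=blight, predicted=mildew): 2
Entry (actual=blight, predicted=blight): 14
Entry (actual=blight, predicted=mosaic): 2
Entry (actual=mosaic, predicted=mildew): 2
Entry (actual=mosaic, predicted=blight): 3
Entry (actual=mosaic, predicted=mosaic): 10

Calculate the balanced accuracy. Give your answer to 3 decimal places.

Balanced accuracy = mean of per-class recall.
  mildew: recall = 12/15 = 0.8000
  blight: recall = 14/18 = 0.7778
  mosaic: recall = 10/15 = 0.6667
Mean = (0.8000 + 0.7778 + 0.6667) / 3 = 0.748

0.748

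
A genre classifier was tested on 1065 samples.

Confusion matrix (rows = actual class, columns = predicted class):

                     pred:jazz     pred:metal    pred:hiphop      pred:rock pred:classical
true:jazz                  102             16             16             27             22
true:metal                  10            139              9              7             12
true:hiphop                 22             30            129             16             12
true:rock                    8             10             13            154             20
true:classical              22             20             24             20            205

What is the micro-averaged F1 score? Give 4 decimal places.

Micro-averaging pools counts across classes: ΣTP=729, ΣFP=336, ΣFN=336.
Micro-F1 score = 2·TP/(2·TP+FP+FN) on pooled counts = 0.6845 (equals overall accuracy in single-label multiclass).

0.6845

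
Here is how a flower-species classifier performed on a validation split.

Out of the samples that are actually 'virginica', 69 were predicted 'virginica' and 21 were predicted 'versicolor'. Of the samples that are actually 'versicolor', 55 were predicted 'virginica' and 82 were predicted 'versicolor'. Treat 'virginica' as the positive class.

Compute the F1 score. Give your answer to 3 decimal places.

Precision = TP/(TP+FP) = 69/124 = 0.5565
Recall = TP/(TP+FN) = 69/90 = 0.7667
F1 = 2·TP/(2·TP+FP+FN) = 138/214 = 0.645

0.645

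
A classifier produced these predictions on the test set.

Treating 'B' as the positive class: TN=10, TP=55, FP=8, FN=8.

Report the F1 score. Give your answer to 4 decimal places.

Precision = TP/(TP+FP) = 55/63 = 0.8730
Recall = TP/(TP+FN) = 55/63 = 0.8730
F1 = 2·TP/(2·TP+FP+FN) = 110/126 = 0.8730

0.8730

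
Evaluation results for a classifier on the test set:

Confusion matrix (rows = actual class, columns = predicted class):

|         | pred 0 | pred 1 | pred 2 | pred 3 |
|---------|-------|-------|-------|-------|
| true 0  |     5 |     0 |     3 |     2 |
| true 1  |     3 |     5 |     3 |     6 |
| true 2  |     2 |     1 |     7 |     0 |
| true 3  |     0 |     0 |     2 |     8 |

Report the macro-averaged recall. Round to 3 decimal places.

0.574

Per-class recall (TP/(TP+FN)):
  0: TP=5, FN=0+3+2=5 → 5/10 = 0.5000
  1: TP=5, FN=3+3+6=12 → 5/17 = 0.2941
  2: TP=7, FN=2+1+0=3 → 7/10 = 0.7000
  3: TP=8, FN=0+0+2=2 → 8/10 = 0.8000
Macro-recall = mean = (0.5000 + 0.2941 + 0.7000 + 0.8000) / 4 = 0.574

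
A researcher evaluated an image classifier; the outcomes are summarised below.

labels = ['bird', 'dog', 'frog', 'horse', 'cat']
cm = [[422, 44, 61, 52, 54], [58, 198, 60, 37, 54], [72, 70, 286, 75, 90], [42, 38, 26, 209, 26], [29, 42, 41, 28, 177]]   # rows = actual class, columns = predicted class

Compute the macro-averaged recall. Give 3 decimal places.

0.561

Per-class recall (TP/(TP+FN)):
  bird: TP=422, FN=44+61+52+54=211 → 422/633 = 0.6667
  dog: TP=198, FN=58+60+37+54=209 → 198/407 = 0.4865
  frog: TP=286, FN=72+70+75+90=307 → 286/593 = 0.4823
  horse: TP=209, FN=42+38+26+26=132 → 209/341 = 0.6129
  cat: TP=177, FN=29+42+41+28=140 → 177/317 = 0.5584
Macro-recall = mean = (0.6667 + 0.4865 + 0.4823 + 0.6129 + 0.5584) / 5 = 0.561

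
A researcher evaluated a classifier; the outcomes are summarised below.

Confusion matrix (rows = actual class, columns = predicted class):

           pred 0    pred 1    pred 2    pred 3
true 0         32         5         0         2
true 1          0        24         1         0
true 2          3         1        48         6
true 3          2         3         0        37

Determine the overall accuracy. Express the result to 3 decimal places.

Accuracy = trace / total = (32+24+48+37=141) / 164 = 141/164 = 0.860

0.860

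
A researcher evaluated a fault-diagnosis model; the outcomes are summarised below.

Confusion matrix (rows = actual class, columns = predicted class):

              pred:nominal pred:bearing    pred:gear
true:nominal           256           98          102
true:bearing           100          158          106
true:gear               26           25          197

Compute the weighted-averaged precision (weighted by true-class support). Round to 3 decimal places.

0.591

Per-class precision (TP/(TP+FP)):
  nominal: TP=256, FP=100+26=126 → 256/382 = 0.6702
  bearing: TP=158, FP=98+25=123 → 158/281 = 0.5623
  gear: TP=197, FP=102+106=208 → 197/405 = 0.4864
Weighted-precision = Σ (supportᵢ/N)·precisionᵢ with N=1068: (456/1068)·0.6702 + (364/1068)·0.5623 + (248/1068)·0.4864 = 0.591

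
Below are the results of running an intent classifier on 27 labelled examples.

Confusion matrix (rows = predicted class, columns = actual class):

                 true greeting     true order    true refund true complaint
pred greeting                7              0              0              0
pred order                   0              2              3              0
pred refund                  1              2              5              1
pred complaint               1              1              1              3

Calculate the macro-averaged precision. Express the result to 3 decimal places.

0.614

Per-class precision (TP/(TP+FP)):
  greeting: TP=7, FP=0+0+0=0 → 7/7 = 1.0000
  order: TP=2, FP=0+3+0=3 → 2/5 = 0.4000
  refund: TP=5, FP=1+2+1=4 → 5/9 = 0.5556
  complaint: TP=3, FP=1+1+1=3 → 3/6 = 0.5000
Macro-precision = mean = (1.0000 + 0.4000 + 0.5556 + 0.5000) / 4 = 0.614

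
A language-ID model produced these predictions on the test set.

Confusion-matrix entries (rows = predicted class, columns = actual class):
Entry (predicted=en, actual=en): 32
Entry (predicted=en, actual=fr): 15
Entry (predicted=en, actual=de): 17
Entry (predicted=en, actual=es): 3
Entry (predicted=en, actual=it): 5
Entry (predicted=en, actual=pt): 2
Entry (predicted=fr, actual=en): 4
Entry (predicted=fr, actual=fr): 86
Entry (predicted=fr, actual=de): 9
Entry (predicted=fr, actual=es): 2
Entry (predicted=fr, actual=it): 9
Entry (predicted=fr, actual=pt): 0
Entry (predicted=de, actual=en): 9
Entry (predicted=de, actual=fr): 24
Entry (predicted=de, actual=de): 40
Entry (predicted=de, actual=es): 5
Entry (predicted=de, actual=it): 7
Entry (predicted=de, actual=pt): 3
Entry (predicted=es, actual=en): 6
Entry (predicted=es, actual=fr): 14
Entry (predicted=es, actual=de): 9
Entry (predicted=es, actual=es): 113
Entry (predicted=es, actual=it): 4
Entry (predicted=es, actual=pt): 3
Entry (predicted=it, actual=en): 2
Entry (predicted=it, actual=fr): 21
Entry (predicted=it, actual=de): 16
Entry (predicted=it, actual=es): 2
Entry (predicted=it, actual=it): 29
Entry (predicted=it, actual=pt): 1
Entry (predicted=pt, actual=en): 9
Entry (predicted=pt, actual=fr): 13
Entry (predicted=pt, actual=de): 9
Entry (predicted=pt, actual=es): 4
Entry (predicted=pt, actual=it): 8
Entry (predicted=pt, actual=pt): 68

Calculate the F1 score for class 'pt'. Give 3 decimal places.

F1 score = 2·TP/(2·TP+FP+FN).
pt: TP=68, FP=9+13+9+4+8=43, FN=2+0+3+3+1=9 → 136/188 = 0.7234

0.723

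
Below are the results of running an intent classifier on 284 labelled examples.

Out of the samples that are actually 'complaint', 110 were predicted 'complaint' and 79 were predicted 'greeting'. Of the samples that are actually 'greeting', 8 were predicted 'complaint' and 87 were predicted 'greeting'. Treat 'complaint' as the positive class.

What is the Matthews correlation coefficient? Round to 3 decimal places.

MCC = (TP·TN − FP·FN) / √((TP+FP)(TP+FN)(TN+FP)(TN+FN))
Numerator = 110·87 − 8·79 = 8938
Denominator = √(118·189·95·166) = √351702540 = 18753.7340
MCC = 8938 / 18753.7340 = 0.477

0.477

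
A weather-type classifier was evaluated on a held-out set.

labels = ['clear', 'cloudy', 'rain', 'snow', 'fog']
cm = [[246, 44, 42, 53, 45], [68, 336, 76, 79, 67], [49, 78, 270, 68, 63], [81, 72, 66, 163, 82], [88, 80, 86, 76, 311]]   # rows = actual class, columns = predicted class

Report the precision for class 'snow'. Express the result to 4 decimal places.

0.3713

One-vs-rest for 'snow': TP = diagonal; FP = other classes predicted 'snow'; FN = 'snow' predicted as other.
precision = TP/(TP+FP).
snow: TP=163, FP=53+79+68+76=276 → 163/439 = 0.37130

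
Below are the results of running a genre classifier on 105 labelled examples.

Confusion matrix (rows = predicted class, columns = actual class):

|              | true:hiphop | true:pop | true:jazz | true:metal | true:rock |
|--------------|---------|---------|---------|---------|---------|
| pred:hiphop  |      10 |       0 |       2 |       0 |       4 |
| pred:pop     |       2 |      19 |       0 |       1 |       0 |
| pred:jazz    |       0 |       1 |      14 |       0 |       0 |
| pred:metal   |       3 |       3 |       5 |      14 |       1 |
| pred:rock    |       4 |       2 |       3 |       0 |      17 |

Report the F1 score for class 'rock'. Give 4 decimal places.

0.7083

One-vs-rest for 'rock': TP = diagonal; FP = other classes predicted 'rock'; FN = 'rock' predicted as other.
F1 score = 2·TP/(2·TP+FP+FN).
rock: TP=17, FP=4+2+3+0=9, FN=4+0+0+1=5 → 34/48 = 0.70833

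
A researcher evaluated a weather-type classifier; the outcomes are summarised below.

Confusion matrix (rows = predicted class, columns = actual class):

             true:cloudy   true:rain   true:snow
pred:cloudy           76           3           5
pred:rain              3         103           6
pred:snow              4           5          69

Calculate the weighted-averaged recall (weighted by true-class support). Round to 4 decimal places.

0.9051

Per-class recall (TP/(TP+FN)):
  cloudy: TP=76, FN=3+4=7 → 76/83 = 0.91566
  rain: TP=103, FN=3+5=8 → 103/111 = 0.92793
  snow: TP=69, FN=5+6=11 → 69/80 = 0.86250
Weighted-recall = Σ (supportᵢ/N)·recallᵢ with N=274: (83/274)·0.91566 + (111/274)·0.92793 + (80/274)·0.86250 = 0.9051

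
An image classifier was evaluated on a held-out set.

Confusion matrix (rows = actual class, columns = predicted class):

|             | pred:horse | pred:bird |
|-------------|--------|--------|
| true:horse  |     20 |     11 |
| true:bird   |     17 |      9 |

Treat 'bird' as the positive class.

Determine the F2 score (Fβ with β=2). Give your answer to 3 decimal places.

Fβ = (1+β²)·TP / ((1+β²)·TP + β²·FN + FP), with β²=4
= 5·9 / (5·9 + 4·17 + 11) = 0.363

0.363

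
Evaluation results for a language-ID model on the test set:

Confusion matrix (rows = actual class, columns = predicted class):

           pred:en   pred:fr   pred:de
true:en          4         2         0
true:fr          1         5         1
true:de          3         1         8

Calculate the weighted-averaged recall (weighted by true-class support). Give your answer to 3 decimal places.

0.680

Per-class recall (TP/(TP+FN)):
  en: TP=4, FN=2+0=2 → 4/6 = 0.6667
  fr: TP=5, FN=1+1=2 → 5/7 = 0.7143
  de: TP=8, FN=3+1=4 → 8/12 = 0.6667
Weighted-recall = Σ (supportᵢ/N)·recallᵢ with N=25: (6/25)·0.6667 + (7/25)·0.7143 + (12/25)·0.6667 = 0.680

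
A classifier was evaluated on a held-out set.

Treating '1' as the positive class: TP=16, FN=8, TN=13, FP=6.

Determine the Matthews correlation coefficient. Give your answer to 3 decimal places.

MCC = (TP·TN − FP·FN) / √((TP+FP)(TP+FN)(TN+FP)(TN+FN))
Numerator = 16·13 − 6·8 = 160
Denominator = √(22·24·19·21) = √210672 = 458.9902
MCC = 160 / 458.9902 = 0.349

0.349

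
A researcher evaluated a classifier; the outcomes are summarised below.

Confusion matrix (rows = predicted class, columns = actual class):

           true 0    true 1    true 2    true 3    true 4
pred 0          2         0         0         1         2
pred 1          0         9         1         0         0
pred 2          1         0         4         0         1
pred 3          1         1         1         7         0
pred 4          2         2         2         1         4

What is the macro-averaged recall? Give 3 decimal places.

0.587

Per-class recall (TP/(TP+FN)):
  0: TP=2, FN=0+1+1+2=4 → 2/6 = 0.3333
  1: TP=9, FN=0+0+1+2=3 → 9/12 = 0.7500
  2: TP=4, FN=0+1+1+2=4 → 4/8 = 0.5000
  3: TP=7, FN=1+0+0+1=2 → 7/9 = 0.7778
  4: TP=4, FN=2+0+1+0=3 → 4/7 = 0.5714
Macro-recall = mean = (0.3333 + 0.7500 + 0.5000 + 0.7778 + 0.5714) / 5 = 0.587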